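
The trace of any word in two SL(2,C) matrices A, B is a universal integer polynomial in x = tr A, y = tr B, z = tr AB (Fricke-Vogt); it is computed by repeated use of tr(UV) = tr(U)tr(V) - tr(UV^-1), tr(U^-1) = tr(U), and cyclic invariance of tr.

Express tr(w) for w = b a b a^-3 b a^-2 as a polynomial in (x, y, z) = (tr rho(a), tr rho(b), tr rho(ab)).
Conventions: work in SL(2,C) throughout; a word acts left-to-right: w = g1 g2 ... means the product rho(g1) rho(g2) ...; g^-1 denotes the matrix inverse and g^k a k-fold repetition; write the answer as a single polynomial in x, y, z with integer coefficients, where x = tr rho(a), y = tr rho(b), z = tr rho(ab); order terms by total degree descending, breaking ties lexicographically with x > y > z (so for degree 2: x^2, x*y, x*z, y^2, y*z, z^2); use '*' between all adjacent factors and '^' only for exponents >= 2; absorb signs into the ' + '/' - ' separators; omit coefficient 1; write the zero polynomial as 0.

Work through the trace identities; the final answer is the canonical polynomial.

tr(b a b) = tr(b) * tr(a b) - tr(a)  (reduce the b square) = y*z - x
tr(b a b^2) = tr(b) * tr(b a b) - tr(b a)  (reduce the b square) = y^2*z - x*y - z
next, tr(a b a b) = tr(b a) * tr(b a) - tr(1)  (split on b) = z^2 - 2
tr(a b a) = tr(a) * tr(b a) - tr(b)  (reduce the a square) = x*z - y
tr(b a b^2 a) = tr(b) * tr(a b a b) - tr(a b a)  (reduce the b square) = y*z^2 - x*z - y
tr(b a^-1 b a b) = tr(b a b^2) * tr(a) - tr(b a b^2 a)  (eliminate a^-1) = x*y^2*z - x^2*y - y*z^2 + y
next, tr(b a b a b a) = tr(a b a b) * tr(a b) - tr(b a)  (split on a) = z^3 - 3*z
and tr(b a^-1 b a b a) = tr(b a b a b) * tr(a) - tr(b a b a b a)  (eliminate a^-1) = x*y*z^2 - x^2*z - z^3 - x*y + 3*z
and tr(b a^-1 b a b a^-1) = tr(b a^-1 b a b) * tr(a) - tr(b a^-1 b a b a)  (eliminate a^-1) = x^2*y^2*z - x^3*y - 2*x*y*z^2 + x^2*z + z^3 + 2*x*y - 3*z
next, tr(a^-2 b a^-1 b a b) = tr(b a^-1 b a b a^-1) * tr(a) - tr(b a^-1 b a b)  (eliminate a^-1) = x^3*y^2*z - x^4*y - 2*x^2*y*z^2 + x^3*z - x*y^2*z + x*z^3 + 3*x^2*y + y*z^2 - 3*x*z - y
tr(b a b a^-3 b a^-1) = tr(a^-2 b a^-1 b a b) * tr(a) - tr(a^-2 b a^-1 b a b a)  (eliminate a^-1) = x^4*y^2*z - x^5*y - 2*x^3*y*z^2 + x^4*z - 2*x^2*y^2*z + x^2*z^3 + 4*x^3*y + 3*x*y*z^2 - 4*x^2*z - z^3 - 3*x*y + 3*z
tr(a^-1 b^2 a b) = tr(b^2 a b) * tr(a) - tr(b^2 a b a)  (eliminate a^-1) = x*y^2*z - x^2*y - y*z^2 + y
next, tr(b^2 a b a^-2) = tr(a^-1 b^2 a b) * tr(a) - tr(a^-1 b^2 a b a)  (eliminate a^-1) = x^2*y^2*z - x^3*y - x*y*z^2 - y^2*z + 2*x*y + z
and tr(b a b a^-3 b) = tr(b^2 a b a^-2) * tr(a) - tr(b^2 a b a^-1)  (eliminate a^-1) = x^3*y^2*z - x^4*y - x^2*y*z^2 - 2*x*y^2*z + 3*x^2*y + y*z^2 + x*z - y
tr(b a b a^-3 b a^-2) = tr(b a b a^-3 b a^-1) * tr(a) - tr(b a b a^-3 b)  (eliminate a^-1) = x^5*y^2*z - x^6*y - 2*x^4*y*z^2 + x^5*z - 3*x^3*y^2*z + x^3*z^3 + 5*x^4*y + 4*x^2*y*z^2 - 4*x^3*z + 2*x*y^2*z - x*z^3 - 6*x^2*y - y*z^2 + 2*x*z + y

x^5*y^2*z - x^6*y - 2*x^4*y*z^2 + x^5*z - 3*x^3*y^2*z + x^3*z^3 + 5*x^4*y + 4*x^2*y*z^2 - 4*x^3*z + 2*x*y^2*z - x*z^3 - 6*x^2*y - y*z^2 + 2*x*z + y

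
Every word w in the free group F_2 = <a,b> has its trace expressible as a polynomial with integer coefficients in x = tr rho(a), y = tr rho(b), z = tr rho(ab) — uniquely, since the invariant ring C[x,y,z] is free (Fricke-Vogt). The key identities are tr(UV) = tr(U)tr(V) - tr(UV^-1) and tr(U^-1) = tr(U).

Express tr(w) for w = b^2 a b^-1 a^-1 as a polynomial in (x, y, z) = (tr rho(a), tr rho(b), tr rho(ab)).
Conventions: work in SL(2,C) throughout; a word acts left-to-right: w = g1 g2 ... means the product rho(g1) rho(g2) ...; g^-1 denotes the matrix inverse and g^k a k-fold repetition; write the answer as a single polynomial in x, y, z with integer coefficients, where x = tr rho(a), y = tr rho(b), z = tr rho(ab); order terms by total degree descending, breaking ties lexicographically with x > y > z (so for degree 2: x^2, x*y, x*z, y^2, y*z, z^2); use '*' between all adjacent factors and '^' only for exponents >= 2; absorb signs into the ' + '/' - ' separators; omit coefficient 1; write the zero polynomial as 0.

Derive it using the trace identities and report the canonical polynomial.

trace(b^2 a) = trace(b) * trace(a b) - trace(a) = y*z - x
apply: trace(b^2) = trace(b) * trace(b) - trace(1) = y^2 - 2
use: trace(a b^2 a) = trace(a) * trace(b^2 a) - trace(b^2) = x*y*z - x^2 - y^2 + 2
trace(a b a b) = trace(a b) * trace(a b) - trace(1)   [split at repeated a] = z^2 - 2
use: trace(a b a) = trace(a) * trace(b a) - trace(b) = x*z - y
trace(a b^2 a b) = trace(b) * trace(a b a b) - trace(a b a) = y*z^2 - x*z - y
trace(b^2 a b^-1 a) = trace(a b^2 a) * trace(b) - trace(a b^2 a b) = x*y^2*z - x^2*y - y^3 - y*z^2 + x*z + 3*y
apply: trace(b^2 a b^-1 a^-1) = trace(b^2 a b^-1) * trace(a) - trace(b^2 a b^-1 a) = -x*y^2*z + x^2*y + y^3 + y*z^2 - 3*y

-x*y^2*z + x^2*y + y^3 + y*z^2 - 3*y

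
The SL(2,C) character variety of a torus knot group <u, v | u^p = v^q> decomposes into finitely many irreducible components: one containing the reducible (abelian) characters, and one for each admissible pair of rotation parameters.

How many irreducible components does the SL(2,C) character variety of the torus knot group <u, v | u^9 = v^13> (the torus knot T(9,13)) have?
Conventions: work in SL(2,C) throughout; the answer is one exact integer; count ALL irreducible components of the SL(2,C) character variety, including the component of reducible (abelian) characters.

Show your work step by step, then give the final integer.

49

In the torus knot group T(9,13), u^9 = v^13 is central, so an irreducible representation sends it to +I or -I (Schur).
So on each irreducible component the traces are pinned: tr(u) = 2*cos(pi*alpha/9) with 1 <= alpha <= 8, tr(v) = 2*cos(pi*beta/13) with 1 <= beta <= 12.
Consistency of u^9 = (-1)^alpha I with v^13 = (-1)^beta I forces alpha = beta (mod 2).
Enumerate parity-matched pairs: 4*6 odd-odd plus 4*6 even-even gives 48.
Total: 48 irreducible-character components + 1 reducible (abelian) component = 49.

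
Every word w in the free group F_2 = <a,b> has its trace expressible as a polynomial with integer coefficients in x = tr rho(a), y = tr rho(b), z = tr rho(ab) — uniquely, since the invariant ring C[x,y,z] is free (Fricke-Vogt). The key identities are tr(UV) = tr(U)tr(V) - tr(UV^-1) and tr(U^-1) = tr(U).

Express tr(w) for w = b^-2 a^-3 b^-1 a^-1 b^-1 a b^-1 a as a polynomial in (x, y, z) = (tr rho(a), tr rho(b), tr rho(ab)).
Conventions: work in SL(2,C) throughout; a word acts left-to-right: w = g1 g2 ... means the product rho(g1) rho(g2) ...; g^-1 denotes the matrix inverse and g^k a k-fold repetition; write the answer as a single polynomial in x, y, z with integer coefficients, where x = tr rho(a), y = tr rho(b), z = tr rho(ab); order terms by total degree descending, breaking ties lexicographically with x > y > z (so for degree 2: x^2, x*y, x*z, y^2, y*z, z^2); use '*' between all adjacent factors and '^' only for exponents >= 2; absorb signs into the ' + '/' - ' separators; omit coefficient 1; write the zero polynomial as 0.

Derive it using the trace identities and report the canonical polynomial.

tr(b^-1 a) = tr(a) tr(b) - tr(a b) = x*y - z
tr(b^-1 a b^-1) = tr(b^-1 a) tr(b) - tr(b^-1 a b) = x*y^2 - y*z - x
tr(b^-1 a b^-2) = tr(b^-1 a b^-1) tr(b) - tr(b^-1 a) = x*y^3 - y^2*z - 2*x*y + z
tr(a^2) = tr(a) tr(a) - tr(1) = x^2 - 2
tr(a^2 b) = tr(a) tr(b a) - tr(b) = x*z - y
tr(a b^-1 a) = tr(a^2) tr(b) - tr(a^2 b) = x^2*y - x*z - y
tr(a b a b) = tr(b a) tr(b a) - tr(1) = z^2 - 2
tr(a b^-1 a b) = tr(a b a) tr(b) - tr(a b a b) = x*y*z - y^2 - z^2 + 2
tr(b^-1 a b^-1 a) = tr(a b^-1 a) tr(b) - tr(a b^-1 a b) = x^2*y^2 - 2*x*y*z + z^2 - 2
tr(b^-1 a b^-2 a) = tr(b^-1 a b^-1 a) tr(b) - tr(b^-1 a b^-1 a b) = x^2*y^3 - 2*x*y^2*z - x^2*y + y*z^2 + x*z - y
tr(a b^-2 a^-1 b^-1) = tr(b^-1 a b^-2) tr(a) - tr(b^-1 a b^-2 a) = x*y^2*z - x^2*y - y*z^2 + y
tr(b^-2) = tr(b^-1) tr(b) - tr(1) = y^2 - 2
tr(a^-1 b^-2 a b^-2) = tr(a b^-2 a^-1 b^-1) tr(b) - tr(a b^-2 a^-1) = x*y^3*z - x^2*y^2 - y^2*z^2 + 2
tr(b^-2 a b^-2) = tr(b^-3 a) tr(b) - tr(b^-3 a b) = x*y^4 - y^3*z - 3*x*y^2 + 2*y*z + x
tr(a^-2 b^-2 a b^-2) = tr(a^-1 b^-2 a b^-2) tr(a) - tr(a^-1 b^-2 a b^-2 a) = x^2*y^3*z - x^3*y^2 - x*y^4 - x*y^2*z^2 + y^3*z + 3*x*y^2 - 2*y*z + x
tr(b^-1 a b^-2 a^-3 b^-1) = tr(a^-2 b^-2 a b^-2) tr(a) - tr(a^-2 b^-2 a b^-2 a) = x^3*y^3*z - x^4*y^2 - x^2*y^4 - x^2*y^2*z^2 + 4*x^2*y^2 + y^2*z^2 - 2*x*y*z + x^2 - 2
tr(b^-1 a b a b^-1) = tr(a b a b^-1) tr(b) - tr(a b a) = x*y^2*z - y^3 - y*z^2 - x*z + 3*y
tr(a b a^2) = tr(a) tr(a b a) - tr(a b) = x^2*z - x*y - z
tr(b a b) = tr(b) tr(a b) - tr(a) = y*z - x
tr(b a^2 b a) = tr(a) tr(b a b a) - tr(b a b) = x*z^2 - y*z - x
tr(b a^2 b) = tr(a) tr(b^2 a) - tr(b^2) = x*y*z - x^2 - y^2 + 2
tr(a b a^2 b a) = tr(a) tr(b a^2 b a) - tr(b a^2 b) = x^2*z^2 - 2*x*y*z + y^2 - 2
tr(b a b a b a) = tr(b a) tr(b a b a) - tr(b^-1 a^-1) = z^3 - 3*z
tr(b a b a b) = tr(b) tr(a b a b) - tr(a b a) = y*z^2 - x*z - y
tr(a b a^2 b a b) = tr(a) tr(b a b a b a) - tr(b a b a b) = x*z^3 - y*z^2 - 2*x*z + y
tr(b^-1 a b a^2 b a) = tr(a b a^2 b a) tr(b) - tr(a b a^2 b a b) = x^2*y*z^2 - 2*x*y^2*z - x*z^3 + y^3 + y*z^2 + 2*x*z - 3*y
tr(a b a^-1 b^-1 a b a) = tr(b^-1 a b a^2 b) tr(a) - tr(b^-1 a b a^2 b a) = -x^2*y*z^2 + x^3*z + 2*x*y^2*z + x*z^3 - x^2*y - y^3 - y*z^2 - 3*x*z + 3*y
tr(b a b a b a b) = tr(b) tr(a b a b a b) - tr(a b a b a) = y*z^3 - x*z^2 - 2*y*z + x
tr(b a b a b a b a) = tr(a b) tr(a b a b a b) - tr(a^-1 b^-1 a^-1 b^-1) = z^4 - 4*z^2 + 2
tr(a b a b a b a^-1 b) = tr(b a b a b a b) tr(a) - tr(b a b a b a b a) = x*y*z^3 - x^2*z^2 - z^4 - 2*x*y*z + x^2 + 4*z^2 - 2
tr(a b a^-1 b^-1 a b a b) = tr(a b a b a b a^-1) tr(b) - tr(a b a b a b a^-1 b) = -x*y*z^3 + x^2*z^2 + y^2*z^2 + z^4 + x*y*z - x^2 - y^2 - 4*z^2 + 2
tr(a^-1 b^-1 a b a b^-1 a b) = tr(a b a^-1 b^-1 a b a) tr(b) - tr(a b a^-1 b^-1 a b a b) = -x^2*y^2*z^2 + x^3*y*z + 2*x*y^3*z + 2*x*y*z^3 - x^2*y^2 - x^2*z^2 - y^4 - 2*y^2*z^2 - z^4 - 4*x*y*z + x^2 + 4*y^2 + 4*z^2 - 2
tr(b a b^-1 a b^-1 a^-1 b^-1 a) = tr(a^-1 b^-1 a b a b^-1 a) tr(b) - tr(a^-1 b^-1 a b a b^-1 a b) = x^2*y^2*z^2 - x^3*y*z - x*y^3*z - 2*x*y*z^3 + x^2*y^2 + x^2*z^2 + y^2*z^2 + z^4 + 3*x*y*z - x^2 - y^2 - 4*z^2 + 2
tr(a^-1 b^-1 a^-1 b a b^-1 a b^-1) = tr(b a b^-1 a b^-1 a^-1 b^-1) tr(a) - tr(b a b^-1 a b^-1 a^-1 b^-1 a) = -x^2*y^2*z^2 + x^3*y*z + x*y^3*z + 2*x*y*z^3 - x^2*z^2 - y^2*z^2 - z^4 - 4*x*y*z + y^2 + 4*z^2 - 2
tr(b a^2 b^-1 a) = tr(a b a^2) tr(b) - tr(a b a^2 b) = x^2*y*z - x*y^2 - x*z^2 + x
tr(a b^-1 a^-1 b a) = tr(b a^2 b^-1) tr(a) - tr(b a^2 b^-1 a) = -x^2*y*z + x^3 + x*y^2 + x*z^2 - 3*x
tr(b a b a b^-1 a) = tr(a b a b a) tr(b) - tr(a b a b a b) = x*y*z^2 - y^2*z - z^3 - x*y + 3*z
tr(a b^-1 a^-1 b a b) = tr(b a b a b^-1) tr(a) - tr(b a b a b^-1 a) = -x*y*z^2 + x^2*z + y^2*z + z^3 - 3*z
tr(b^-1 a^-1 b a b^-1 a) = tr(a b^-1 a^-1 b a) tr(b) - tr(a b^-1 a^-1 b a b) = -x^2*y^2*z + x^3*y + x*y^3 + 2*x*y*z^2 - x^2*z - y^2*z - z^3 - 3*x*y + 3*z
tr(b^-1 a^-1 b a b^-1 a b^-1) = tr(b^-1 a^-1 b a b^-1 a) tr(b) - tr(b^-1 a^-1 b a b^-1 a b) = -x^2*y^3*z + x^3*y^2 + x*y^4 + 2*x*y^2*z^2 - x^2*y*z - y^3*z - y*z^3 - 3*x*y^2 + 3*y*z - x
tr(b^-1 a^-1 b a b^-1 a b^-1 a^-2) = tr(a^-1 b^-1 a^-1 b a b^-1 a b^-1) tr(a) - tr(a^-1 b^-1 a^-1 b a b^-1 a b^-1 a) = -x^3*y^2*z^2 + x^4*y*z + 2*x^2*y^3*z + 2*x^2*y*z^3 - x^3*y^2 - x^3*z^2 - x*y^4 - 3*x*y^2*z^2 - x*z^4 - 3*x^2*y*z + y^3*z + y*z^3 + 4*x*y^2 + 4*x*z^2 - 3*y*z - x
tr(a^-3 b^-1 a^-1 b a b^-1 a b^-1) = tr(b^-1 a^-1 b a b^-1 a b^-1 a^-2) tr(a) - tr(b^-1 a^-1 b a b^-1 a b^-1 a^-1) = -x^4*y^2*z^2 + x^5*y*z + 2*x^3*y^3*z + 2*x^3*y*z^3 - x^4*y^2 - x^4*z^2 - x^2*y^4 - 2*x^2*y^2*z^2 - x^2*z^4 - 4*x^3*y*z - x*y*z^3 + 4*x^2*y^2 + 5*x^2*z^2 + y^2*z^2 + z^4 + x*y*z - x^2 - y^2 - 4*z^2 + 2
tr(a b^-1 a b^-2 a^-3 b^-1 a^-1 b) = tr(a^-3 b^-1 a^-1 b a b^-1 a b^-1) tr(b) - tr(a^-3 b^-1 a^-1 b a b^-1 a) = -x^4*y^3*z^2 + x^5*y^2*z + 2*x^3*y^4*z + 2*x^3*y^2*z^3 - x^4*y^3 - x^4*y*z^2 - x^2*y^5 - 2*x^2*y^3*z^2 - x^2*y*z^4 - 4*x^3*y^2*z - x*y^2*z^3 + 4*x^2*y^3 + 6*x^2*y*z^2 + y^3*z^2 + y*z^4 - x^3*z - x*y^2*z - x*z^3 - 3*y*z^2 + 3*x*z - y
tr(b^-2 a^-3 b^-1 a^-1 b^-1 a b^-1 a) = tr(a b^-1 a b^-2 a^-3 b^-1 a^-1) tr(b) - tr(a b^-1 a b^-2 a^-3 b^-1 a^-1 b) = x^4*y^3*z^2 - x^5*y^2*z - x^3*y^4*z - 2*x^3*y^2*z^3 + x^4*y*z^2 + x^2*y^3*z^2 + x^2*y*z^4 + 4*x^3*y^2*z + x*y^2*z^3 - 6*x^2*y*z^2 - y*z^4 + x^3*z - x*y^2*z + x*z^3 + x^2*y + 3*y*z^2 - 3*x*z - y

x^4*y^3*z^2 - x^5*y^2*z - x^3*y^4*z - 2*x^3*y^2*z^3 + x^4*y*z^2 + x^2*y^3*z^2 + x^2*y*z^4 + 4*x^3*y^2*z + x*y^2*z^3 - 6*x^2*y*z^2 - y*z^4 + x^3*z - x*y^2*z + x*z^3 + x^2*y + 3*y*z^2 - 3*x*z - y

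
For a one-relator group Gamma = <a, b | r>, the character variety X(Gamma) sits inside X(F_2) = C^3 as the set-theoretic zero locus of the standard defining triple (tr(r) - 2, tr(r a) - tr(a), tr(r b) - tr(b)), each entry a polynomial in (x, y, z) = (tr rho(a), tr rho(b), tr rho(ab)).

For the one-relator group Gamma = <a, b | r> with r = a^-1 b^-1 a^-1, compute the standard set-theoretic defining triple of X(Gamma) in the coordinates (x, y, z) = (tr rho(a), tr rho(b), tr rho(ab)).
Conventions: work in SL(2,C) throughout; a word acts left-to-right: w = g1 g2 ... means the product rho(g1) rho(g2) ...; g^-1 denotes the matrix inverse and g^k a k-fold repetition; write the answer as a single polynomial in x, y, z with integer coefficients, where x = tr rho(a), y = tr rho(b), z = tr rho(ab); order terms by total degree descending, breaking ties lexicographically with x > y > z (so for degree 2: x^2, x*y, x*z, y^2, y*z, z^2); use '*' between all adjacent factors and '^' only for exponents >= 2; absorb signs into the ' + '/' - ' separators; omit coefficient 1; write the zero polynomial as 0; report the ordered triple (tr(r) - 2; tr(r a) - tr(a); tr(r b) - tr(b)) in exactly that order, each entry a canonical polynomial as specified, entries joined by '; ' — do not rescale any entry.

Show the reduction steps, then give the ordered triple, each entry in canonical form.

x*z - y - 2; -x + z; x*y*z - y^2 - z^2 - y + 2

tr(a^-1) = tr(a) = x
next, tr(a^-1 b) = tr(b)*tr(a) - tr(b a) = x*y - z
tr(b^-1 a^-1) = tr(a^-1)*tr(b) - tr(a^-1 b) = z
and tr(a^-1 b^-1 a^-1) = tr(b^-1 a^-1)*tr(a) - tr(b^-1) = x*z - y
next, tr(b a b) = tr(b)*tr(a b) - tr(a) = y*z - x
and tr(b a b a) = tr(b a)*tr(b a) - tr(1) = z^2 - 2
and tr(a^-1 b a b) = tr(b a b)*tr(a) - tr(b a b a) = x*y*z - x^2 - z^2 + 2
and tr(b^-1 a^-1 b a) = tr(a^-1 b a)*tr(b) - tr(a^-1 b a b) = -x*y*z + x^2 + y^2 + z^2 - 2
tr(a^-1 b^-1 a^-1 b) = tr(b^-1 a^-1 b)*tr(a) - tr(b^-1 a^-1 b a) = x*y*z - y^2 - z^2 + 2
assemble the triple (tr(r) - 2; tr(r a) - x; tr(r b) - y)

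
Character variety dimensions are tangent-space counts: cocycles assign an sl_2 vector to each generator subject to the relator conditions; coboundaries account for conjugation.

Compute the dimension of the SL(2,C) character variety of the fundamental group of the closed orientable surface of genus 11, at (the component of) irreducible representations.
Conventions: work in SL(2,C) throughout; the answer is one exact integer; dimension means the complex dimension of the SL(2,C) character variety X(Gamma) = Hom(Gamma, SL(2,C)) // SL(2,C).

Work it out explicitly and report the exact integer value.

60

Gamma = pi_1(Sigma_11) = < a_1, b_1, ..., a_11, b_11 | prod [a_i, b_i] > has 2g = 22 generators and 1 relator.
Before the relator condition, cocycle space has dim 3*22 = 66.
H^2 = coker(d_2) is dual to H^0 = 0 at irreducible rho (Poincare duality), so d_2 is onto: dim Z^1 = 63.
As always at irreducible rho, dim B^1 = 3.
Hence dim X = 63 - 3 = 60.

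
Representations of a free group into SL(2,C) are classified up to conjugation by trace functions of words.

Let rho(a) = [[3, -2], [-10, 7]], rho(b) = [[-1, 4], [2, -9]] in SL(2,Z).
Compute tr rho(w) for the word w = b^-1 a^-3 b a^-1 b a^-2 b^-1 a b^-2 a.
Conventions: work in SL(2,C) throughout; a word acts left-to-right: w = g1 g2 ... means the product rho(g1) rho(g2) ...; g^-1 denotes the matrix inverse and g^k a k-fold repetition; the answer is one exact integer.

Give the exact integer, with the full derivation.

rho(b^-1) = [[-9, -4], [-2, -1]]
... * rho(a^-1) = [[7, 2], [10, 3]]  ->  [[-103, -30], [-24, -7]]
... * rho(a^-1) = [[7, 2], [10, 3]]  ->  [[-1021, -296], [-238, -69]]
... * rho(a^-1) = [[7, 2], [10, 3]]  ->  [[-10107, -2930], [-2356, -683]]
... * rho(b) = [[-1, 4], [2, -9]]  ->  [[4247, -14058], [990, -3277]]
... * rho(a^-1) = [[7, 2], [10, 3]]  ->  [[-110851, -33680], [-25840, -7851]]
... * rho(b) = [[-1, 4], [2, -9]]  ->  [[43491, -140284], [10138, -32701]]
... * rho(a^-1) = [[7, 2], [10, 3]]  ->  [[-1098403, -333870], [-256044, -77827]]
... * rho(a^-1) = [[7, 2], [10, 3]]  ->  [[-11027521, -3198416], [-2570578, -745569]]
... * rho(b^-1) = [[-9, -4], [-2, -1]]  ->  [[105644521, 47308500], [24626340, 11027881]]
... * rho(a) = [[3, -2], [-10, 7]]  ->  [[-156151437, 119870458], [-36399790, 27942487]]
... * rho(b^-1) = [[-9, -4], [-2, -1]]  ->  [[1165622017, 504735290], [271713136, 117656673]]
... * rho(b^-1) = [[-9, -4], [-2, -1]]  ->  [[-11500068733, -5167223358], [-2680731570, -1204509217]]
... * rho(a) = [[3, -2], [-10, 7]]  ->  [[17172027381, -13170426040], [4002897460, -3070101379]]
tr = 17172027381 + -3070101379 = 14101926002

14101926002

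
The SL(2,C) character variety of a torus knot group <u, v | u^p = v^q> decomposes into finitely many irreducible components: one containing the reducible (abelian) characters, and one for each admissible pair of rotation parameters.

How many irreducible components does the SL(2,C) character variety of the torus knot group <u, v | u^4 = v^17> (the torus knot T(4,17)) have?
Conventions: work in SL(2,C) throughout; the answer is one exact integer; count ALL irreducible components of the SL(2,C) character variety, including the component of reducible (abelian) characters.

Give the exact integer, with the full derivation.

25

For T(4,17): irreducibility forces the central element u^4 = v^17 to one of +I, -I.
This locks tr(u) to 2*cos(pi*alpha/4), alpha in 1..3, and tr(v) to 2*cos(pi*beta/17), beta in 1..16, on each component of irreducible characters.
u^4 = (-1)^alpha I and v^17 = (-1)^beta I must agree, so alpha and beta have equal parity.
Counting: 2 odd alphas x 8 odd betas + 1 even alphas x 8 even betas = 16 + 8 = 24.
That is 24 components of irreducible characters, and with the reducible (abelian) component the total is 25.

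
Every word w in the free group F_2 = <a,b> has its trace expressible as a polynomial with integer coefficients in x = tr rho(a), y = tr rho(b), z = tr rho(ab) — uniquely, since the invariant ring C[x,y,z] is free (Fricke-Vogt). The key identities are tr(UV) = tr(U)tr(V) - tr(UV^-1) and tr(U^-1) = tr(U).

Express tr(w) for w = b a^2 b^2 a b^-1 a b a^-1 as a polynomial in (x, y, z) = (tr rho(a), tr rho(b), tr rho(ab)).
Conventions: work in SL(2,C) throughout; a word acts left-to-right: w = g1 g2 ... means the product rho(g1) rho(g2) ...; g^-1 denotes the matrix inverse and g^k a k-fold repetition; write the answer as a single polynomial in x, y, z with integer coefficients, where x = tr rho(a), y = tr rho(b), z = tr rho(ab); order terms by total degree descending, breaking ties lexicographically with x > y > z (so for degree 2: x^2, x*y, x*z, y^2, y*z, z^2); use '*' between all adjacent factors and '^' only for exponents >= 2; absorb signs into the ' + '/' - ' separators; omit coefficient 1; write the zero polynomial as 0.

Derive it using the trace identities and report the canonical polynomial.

x^3*y^3*z^2 - 2*x^4*y^2*z - 2*x^2*y^4*z - 2*x^2*y^2*z^3 + x^5*y + 2*x^3*y^3 + 3*x^3*y*z^2 + x*y^5 + 3*x*y^3*z^2 + x*y*z^4 - x^4*z + 4*x^2*y^2*z - x^2*z^3 - y^4*z - y^2*z^3 - 6*x^3*y - 6*x*y^3 - 6*x*y*z^2 + 4*x^2*z + 4*y^2*z + z^3 + 8*x*y - 3*z

trace(a b a b) = trace(b a) * trace(b a) - trace(1)   [split at a repeated b] = z^2 - 2
use: trace(a b a) = trace(a) * trace(b a) - trace(b)   [square of a] = x*z - y
use: trace(b a b^2 a) = trace(b) * trace(a b a b) - trace(a b a)   [square of b] = y*z^2 - x*z - y
trace(b a b) = trace(b) * trace(a b) - trace(a)   [square of b] = y*z - x
use: trace(b a b^2) = trace(b) * trace(b a b) - trace(b a)   [square of b] = y^2*z - x*y - z
trace(a b^2 a^2 b) = trace(a) * trace(b a b^2 a) - trace(b a b^2)   [square of a] = x*y*z^2 - x^2*z - y^2*z + z
trace(a^2) = trace(a) * trace(a) - trace(1)   [square of a] = x^2 - 2
apply: trace(b^2 a^2) = trace(b) * trace(a^2 b) - trace(a^2)   [square of b] = x*y*z - x^2 - y^2 + 2
trace(a b^2 a^2) = trace(a) * trace(b^2 a^2) - trace(b^2 a)   [square of a] = x^2*y*z - x^3 - x*y^2 - y*z + 3*x
apply: trace(b^2 a^2 b^2 a) = trace(b) * trace(a b^2 a^2 b) - trace(a b^2 a^2)   [square of b] = x*y^2*z^2 - 2*x^2*y*z - y^3*z + x^3 + x*y^2 + 2*y*z - 3*x
use: trace(b^2) = trace(b) * trace(b) - trace(1)   [square of b] = y^2 - 2
trace(b^3) = trace(b) * trace(b^2) - trace(b)   [square of b] = y^3 - 3*y
use: trace(b^2 a^2 b) = trace(a) * trace(b^3 a) - trace(b^3)   [square of a] = x*y^2*z - x^2*y - y^3 - x*z + 3*y
trace(b^2 a^2 b^2) = trace(b) * trace(b^2 a^2 b) - trace(b^2 a^2)   [square of b] = x*y^3*z - x^2*y^2 - y^4 - 2*x*y*z + x^2 + 4*y^2 - 2
apply: trace(a b^2 a^2 b^2 a) = trace(a) * trace(b^2 a^2 b^2 a) - trace(b^2 a^2 b^2)   [square of a] = x^2*y^2*z^2 - 2*x^3*y*z - 2*x*y^3*z + x^4 + 2*x^2*y^2 + y^4 + 4*x*y*z - 4*x^2 - 4*y^2 + 2
use: trace(b a b a b a) = trace(b a) * trace(b a b a) - trace(b^-1 a^-1)   [split at a repeated b] = z^3 - 3*z
trace(a^2 b a b a b) = trace(a) * trace(b a b a b a) - trace(b a b a b)   [square of a] = x*z^3 - y*z^2 - 2*x*z + y
trace(a b a b a) = trace(a) * trace(b a b a) - trace(b a b)   [square of a] = x*z^2 - y*z - x
trace(a^2 b a b a) = trace(a) * trace(a b a b a) - trace(a b a b)   [square of a] = x^2*z^2 - x*y*z - x^2 - z^2 + 2
trace(a b a b^2 a^2 b) = trace(b) * trace(a^2 b a b a b) - trace(a^2 b a b a)   [square of b] = x*y*z^3 - x^2*z^2 - y^2*z^2 - x*y*z + x^2 + y^2 + z^2 - 2
trace(a b a b^2 a^2) = trace(a) * trace(a b a b^2 a) - trace(a b a b^2)   [square of a] = x^2*y*z^2 - x^3*z - x*y^2*z - y*z^2 + 2*x*z + y
trace(a b^2 a^2 b^2 a b) = trace(b) * trace(a b a b^2 a^2 b) - trace(a b a b^2 a^2)   [square of b] = x*y^2*z^3 - 2*x^2*y*z^2 - y^3*z^2 + x^3*z + x^2*y + y^3 + 2*y*z^2 - 2*x*z - 3*y
trace(b a^2 b^2 a b^-1 a b) = trace(a b^2 a^2 b^2 a) * trace(b) - trace(a b^2 a^2 b^2 a b)   [inverse elimination on b] = x^2*y^3*z^2 - 2*x^3*y^2*z - 2*x*y^4*z - x*y^2*z^3 + x^4*y + 2*x^2*y^3 + 2*x^2*y*z^2 + y^5 + y^3*z^2 - x^3*z + 4*x*y^2*z - 5*x^2*y - 5*y^3 - 2*y*z^2 + 2*x*z + 5*y
use: trace(b a b a^2 b) = trace(a) * trace(b^2 a b a) - trace(b^2 a b)   [square of a] = x*y*z^2 - x^2*z - y^2*z + z
use: trace(a^2 b a b a^2 b) = trace(a) * trace(b a b a^2 b a) - trace(b a b a^2 b)   [square of a] = x^2*z^3 - 2*x*y*z^2 - x^2*z + y^2*z + x*y - z
use: trace(a^2 b a b a^2) = trace(a) * trace(a^2 b a b a) - trace(a^2 b a b)   [square of a] = x^3*z^2 - x^2*y*z - x^3 - 2*x*z^2 + y*z + 3*x
trace(a b a b a^2 b^2 a) = trace(b) * trace(a^2 b a b a^2 b) - trace(a^2 b a b a^2)   [square of b] = x^2*y*z^3 - x^3*z^2 - 2*x*y^2*z^2 + y^3*z + x^3 + x*y^2 + 2*x*z^2 - 2*y*z - 3*x
apply: trace(b a b a b a b a) = trace(a b) * trace(a b a b a b) - trace(a^-1 b^-1 a^-1 b^-1)   [split at a repeated a] = z^4 - 4*z^2 + 2
apply: trace(b a b a b a b) = trace(b) * trace(a b a b a b) - trace(a b a b a)   [square of b] = y*z^3 - x*z^2 - 2*y*z + x
trace(a b a b a b a^2 b) = trace(a) * trace(b a b a b a b a) - trace(b a b a b a b)   [square of a] = x*z^4 - y*z^3 - 3*x*z^2 + 2*y*z + x
apply: trace(a b a b a b a^2) = trace(a) * trace(b a b a b a^2) - trace(b a b a b a)   [square of a] = x^2*z^3 - x*y*z^2 - 2*x^2*z - z^3 + x*y + 3*z
apply: trace(a b a b a^2 b^2 a b) = trace(b) * trace(a b a b a b a^2 b) - trace(a b a b a b a^2)   [square of b] = x*y*z^4 - x^2*z^3 - y^2*z^3 - 2*x*y*z^2 + 2*x^2*z + 2*y^2*z + z^3 - 3*z
use: trace(b a^2 b^2 a b^-1 a b a) = trace(a b a b a^2 b^2 a) * trace(b) - trace(a b a b a^2 b^2 a b)   [inverse elimination on b] = x^2*y^2*z^3 - x^3*y*z^2 - 2*x*y^3*z^2 - x*y*z^4 + x^2*z^3 + y^4*z + y^2*z^3 + x^3*y + x*y^3 + 4*x*y*z^2 - 2*x^2*z - 4*y^2*z - z^3 - 3*x*y + 3*z
trace(b a^2 b^2 a b^-1 a b a^-1) = trace(b a^2 b^2 a b^-1 a b) * trace(a) - trace(b a^2 b^2 a b^-1 a b a)   [inverse elimination on a] = x^3*y^3*z^2 - 2*x^4*y^2*z - 2*x^2*y^4*z - 2*x^2*y^2*z^3 + x^5*y + 2*x^3*y^3 + 3*x^3*y*z^2 + x*y^5 + 3*x*y^3*z^2 + x*y*z^4 - x^4*z + 4*x^2*y^2*z - x^2*z^3 - y^4*z - y^2*z^3 - 6*x^3*y - 6*x*y^3 - 6*x*y*z^2 + 4*x^2*z + 4*y^2*z + z^3 + 8*x*y - 3*z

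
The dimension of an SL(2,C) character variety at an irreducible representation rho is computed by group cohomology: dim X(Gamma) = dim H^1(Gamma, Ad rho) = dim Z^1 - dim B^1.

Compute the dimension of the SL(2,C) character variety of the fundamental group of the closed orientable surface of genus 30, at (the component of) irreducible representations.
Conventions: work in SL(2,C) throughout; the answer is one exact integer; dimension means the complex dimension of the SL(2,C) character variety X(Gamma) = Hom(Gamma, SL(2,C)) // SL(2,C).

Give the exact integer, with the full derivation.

pi_1 of the closed genus-30 surface has 60 generators bound by the single product-of-commutators relator.
Unconstrained cocycle data is one sl_2 vector per generator (180 dimensions), cut by the relator condition d_2(z) = 0.
d_2 is surjective at irreducible rho (its cokernel H^2 is dual to H^0 = 0), so dim Z^1 = 180 - 3 = 177.
dim B^1 = 3 (coboundaries, injective at irreducible rho).
dim H^1 = 177 - 3 = 174 = dim X.

174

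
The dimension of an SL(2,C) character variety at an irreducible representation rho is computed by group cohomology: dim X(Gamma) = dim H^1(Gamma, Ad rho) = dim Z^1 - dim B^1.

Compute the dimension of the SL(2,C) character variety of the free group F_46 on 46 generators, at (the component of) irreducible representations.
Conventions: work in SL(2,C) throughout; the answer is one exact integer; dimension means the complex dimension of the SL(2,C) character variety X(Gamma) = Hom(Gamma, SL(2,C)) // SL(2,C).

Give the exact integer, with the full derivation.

The free group F_46: 46 generators, no relators.
Z^1(Gamma, Ad rho) = (sl_2)^46: a cocycle is a free choice of one sl_2 vector per generator, so dim Z^1 = 3*46 = 138.
Irreducibility makes the coboundary map sl_2 -> Z^1 injective (trivial centralizer), so dim B^1 = 3.
Therefore dim X = 138 - 3 = 135.

135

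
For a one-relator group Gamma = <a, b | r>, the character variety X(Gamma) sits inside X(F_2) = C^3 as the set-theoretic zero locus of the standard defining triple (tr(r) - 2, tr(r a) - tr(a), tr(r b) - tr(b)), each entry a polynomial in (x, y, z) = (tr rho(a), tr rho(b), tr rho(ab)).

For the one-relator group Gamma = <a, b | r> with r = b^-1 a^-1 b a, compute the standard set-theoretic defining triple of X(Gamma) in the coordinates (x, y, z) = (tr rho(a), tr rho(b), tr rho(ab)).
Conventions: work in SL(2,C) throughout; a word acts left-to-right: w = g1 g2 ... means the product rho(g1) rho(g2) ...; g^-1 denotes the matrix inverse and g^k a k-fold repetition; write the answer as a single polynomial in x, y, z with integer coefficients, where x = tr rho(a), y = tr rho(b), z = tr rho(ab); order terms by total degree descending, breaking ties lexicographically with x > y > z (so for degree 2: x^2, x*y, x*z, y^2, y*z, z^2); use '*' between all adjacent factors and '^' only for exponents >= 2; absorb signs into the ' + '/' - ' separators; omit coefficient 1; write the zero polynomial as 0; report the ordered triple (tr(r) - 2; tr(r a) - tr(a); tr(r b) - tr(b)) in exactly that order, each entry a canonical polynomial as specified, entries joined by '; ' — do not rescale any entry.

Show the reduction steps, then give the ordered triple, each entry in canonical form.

apply: tr(b a b) = tr(b) tr(a b) - tr(a) = y*z - x
apply: tr(b a b a) = tr(b a) tr(b a) - tr(1) = z^2 - 2
apply: tr(a^-1 b a b) = tr(b a b) tr(a) - tr(b a b a) = x*y*z - x^2 - z^2 + 2
use: tr(b^-1 a^-1 b a) = tr(a^-1 b a) tr(b) - tr(a^-1 b a b) = -x*y*z + x^2 + y^2 + z^2 - 2
apply: tr(a^2) = tr(a) tr(a) - tr(1)  (reduce the a square) = x^2 - 2
tr(a b a) = tr(a) tr(b a) - tr(b)  (reduce the a square) = x*z - y
tr(a b a^2) = tr(a) tr(a b a) - tr(a b)  (reduce the a square) = x^2*z - x*y - z
tr(a b a^2 b) = tr(a) tr(b a b a) - tr(b a b)  (reduce the a square) = x*z^2 - y*z - x
apply: tr(b a^2 b^-1 a) = tr(a b a^2) tr(b) - tr(a b a^2 b)  (eliminate b^-1) = x^2*y*z - x*y^2 - x*z^2 + x
use: tr(b^-1 a^-1 b a^2) = tr(b a^2 b^-1) tr(a) - tr(b a^2 b^-1 a)  (eliminate a^-1) = -x^2*y*z + x^3 + x*y^2 + x*z^2 - 3*x
assemble the triple (tr(r) - 2; tr(r a) - x; tr(r b) - y)

-x*y*z + x^2 + y^2 + z^2 - 4; -x^2*y*z + x^3 + x*y^2 + x*z^2 - 4*x; 0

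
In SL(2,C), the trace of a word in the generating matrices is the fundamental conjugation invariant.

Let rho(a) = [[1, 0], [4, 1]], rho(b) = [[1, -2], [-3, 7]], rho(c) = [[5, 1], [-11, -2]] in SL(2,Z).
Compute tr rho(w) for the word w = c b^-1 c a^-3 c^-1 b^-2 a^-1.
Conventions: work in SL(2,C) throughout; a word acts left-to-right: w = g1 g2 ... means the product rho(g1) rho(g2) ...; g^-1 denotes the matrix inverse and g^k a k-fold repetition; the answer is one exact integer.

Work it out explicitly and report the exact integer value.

-22486

rho(c) = [[5, 1], [-11, -2]]
... * rho(b^-1) = [[7, 2], [3, 1]]  ->  [[38, 11], [-83, -24]]
... * rho(c) = [[5, 1], [-11, -2]]  ->  [[69, 16], [-151, -35]]
... * rho(a^-1) = [[1, 0], [-4, 1]]  ->  [[5, 16], [-11, -35]]
... * rho(a^-1) = [[1, 0], [-4, 1]]  ->  [[-59, 16], [129, -35]]
... * rho(a^-1) = [[1, 0], [-4, 1]]  ->  [[-123, 16], [269, -35]]
... * rho(c^-1) = [[-2, -1], [11, 5]]  ->  [[422, 203], [-923, -444]]
... * rho(b^-1) = [[7, 2], [3, 1]]  ->  [[3563, 1047], [-7793, -2290]]
... * rho(b^-1) = [[7, 2], [3, 1]]  ->  [[28082, 8173], [-61421, -17876]]
... * rho(a^-1) = [[1, 0], [-4, 1]]  ->  [[-4610, 8173], [10083, -17876]]
tr = -4610 + -17876 = -22486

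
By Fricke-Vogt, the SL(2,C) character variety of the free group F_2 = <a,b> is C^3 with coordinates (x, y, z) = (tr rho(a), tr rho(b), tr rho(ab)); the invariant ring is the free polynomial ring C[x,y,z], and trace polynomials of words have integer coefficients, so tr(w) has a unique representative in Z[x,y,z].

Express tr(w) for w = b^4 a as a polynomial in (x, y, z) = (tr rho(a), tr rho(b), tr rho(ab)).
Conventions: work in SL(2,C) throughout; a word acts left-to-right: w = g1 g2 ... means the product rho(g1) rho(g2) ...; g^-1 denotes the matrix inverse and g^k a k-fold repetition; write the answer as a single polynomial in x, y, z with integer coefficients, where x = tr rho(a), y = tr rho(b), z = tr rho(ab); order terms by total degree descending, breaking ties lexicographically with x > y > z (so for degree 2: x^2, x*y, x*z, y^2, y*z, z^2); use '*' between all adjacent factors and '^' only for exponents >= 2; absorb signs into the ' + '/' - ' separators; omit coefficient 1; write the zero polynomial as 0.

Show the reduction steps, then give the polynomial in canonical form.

next, tr(b a b) = tr(b) * tr(a b) - tr(a)   [square of b] = y*z - x
tr(b a b^2) = tr(b) * tr(b a b) - tr(b a)   [square of b] = y^2*z - x*y - z
next, tr(b^4 a) = tr(b) * tr(b a b^2) - tr(b a b)   [square of b] = y^3*z - x*y^2 - 2*y*z + x

y^3*z - x*y^2 - 2*y*z + x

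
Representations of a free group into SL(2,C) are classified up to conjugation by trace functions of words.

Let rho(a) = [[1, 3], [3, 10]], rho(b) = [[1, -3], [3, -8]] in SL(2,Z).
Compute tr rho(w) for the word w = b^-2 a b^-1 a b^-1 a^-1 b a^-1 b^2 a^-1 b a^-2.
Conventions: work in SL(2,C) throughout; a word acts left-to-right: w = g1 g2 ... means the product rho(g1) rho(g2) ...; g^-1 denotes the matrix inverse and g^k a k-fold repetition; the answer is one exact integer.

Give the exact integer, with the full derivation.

-4321186

rho(b^-1) = [[-8, 3], [-3, 1]]
... * rho(b^-1) = [[-8, 3], [-3, 1]]  ->  [[55, -21], [21, -8]]
... * rho(a) = [[1, 3], [3, 10]]  ->  [[-8, -45], [-3, -17]]
... * rho(b^-1) = [[-8, 3], [-3, 1]]  ->  [[199, -69], [75, -26]]
... * rho(a) = [[1, 3], [3, 10]]  ->  [[-8, -93], [-3, -35]]
... * rho(b^-1) = [[-8, 3], [-3, 1]]  ->  [[343, -117], [129, -44]]
... * rho(a^-1) = [[10, -3], [-3, 1]]  ->  [[3781, -1146], [1422, -431]]
... * rho(b) = [[1, -3], [3, -8]]  ->  [[343, -2175], [129, -818]]
... * rho(a^-1) = [[10, -3], [-3, 1]]  ->  [[9955, -3204], [3744, -1205]]
... * rho(b) = [[1, -3], [3, -8]]  ->  [[343, -4233], [129, -1592]]
... * rho(b) = [[1, -3], [3, -8]]  ->  [[-12356, 32835], [-4647, 12349]]
... * rho(a^-1) = [[10, -3], [-3, 1]]  ->  [[-222065, 69903], [-83517, 26290]]
... * rho(b) = [[1, -3], [3, -8]]  ->  [[-12356, 106971], [-4647, 40231]]
... * rho(a^-1) = [[10, -3], [-3, 1]]  ->  [[-444473, 144039], [-167163, 54172]]
... * rho(a^-1) = [[10, -3], [-3, 1]]  ->  [[-4876847, 1477458], [-1834146, 555661]]
tr = -4876847 + 555661 = -4321186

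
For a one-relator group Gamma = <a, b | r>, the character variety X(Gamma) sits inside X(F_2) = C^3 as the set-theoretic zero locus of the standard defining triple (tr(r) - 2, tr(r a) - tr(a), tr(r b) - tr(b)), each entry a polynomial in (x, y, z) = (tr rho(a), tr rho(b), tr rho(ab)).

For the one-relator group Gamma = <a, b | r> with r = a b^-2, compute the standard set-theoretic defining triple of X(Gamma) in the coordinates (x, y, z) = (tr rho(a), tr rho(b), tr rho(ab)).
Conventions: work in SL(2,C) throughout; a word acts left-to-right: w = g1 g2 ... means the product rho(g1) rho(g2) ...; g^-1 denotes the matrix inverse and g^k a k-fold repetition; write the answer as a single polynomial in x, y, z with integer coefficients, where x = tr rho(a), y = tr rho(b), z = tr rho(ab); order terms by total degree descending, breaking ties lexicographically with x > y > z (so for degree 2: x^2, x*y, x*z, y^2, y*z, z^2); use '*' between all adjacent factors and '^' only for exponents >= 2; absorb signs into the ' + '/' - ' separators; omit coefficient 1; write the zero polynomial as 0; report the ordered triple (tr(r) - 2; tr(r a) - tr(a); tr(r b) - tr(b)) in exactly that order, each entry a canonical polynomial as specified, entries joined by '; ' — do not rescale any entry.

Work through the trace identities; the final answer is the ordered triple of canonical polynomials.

tr(a b^-1) = tr(a)*tr(b) - tr(a b)  (eliminate b^-1) = x*y - z
tr(a b^-2) = tr(a b^-1)*tr(b) - tr(a)  (eliminate b^-1) = x*y^2 - y*z - x
tr(a^2) = tr(a)*tr(a) - tr(1)  (reduce the a square) = x^2 - 2
tr(a^2 b) = tr(a)*tr(b a) - tr(b)  (reduce the a square) = x*z - y
tr(b^-1 a^2) = tr(a^2)*tr(b) - tr(a^2 b)  (eliminate b^-1) = x^2*y - x*z - y
tr(a b^-2 a) = tr(b^-1 a^2)*tr(b) - tr(b^-1 a^2 b)  (eliminate b^-1) = x^2*y^2 - x*y*z - x^2 - y^2 + 2
assemble the triple (tr(r) - 2; tr(r a) - x; tr(r b) - y)

x*y^2 - y*z - x - 2; x^2*y^2 - x*y*z - x^2 - y^2 - x + 2; x*y - y - z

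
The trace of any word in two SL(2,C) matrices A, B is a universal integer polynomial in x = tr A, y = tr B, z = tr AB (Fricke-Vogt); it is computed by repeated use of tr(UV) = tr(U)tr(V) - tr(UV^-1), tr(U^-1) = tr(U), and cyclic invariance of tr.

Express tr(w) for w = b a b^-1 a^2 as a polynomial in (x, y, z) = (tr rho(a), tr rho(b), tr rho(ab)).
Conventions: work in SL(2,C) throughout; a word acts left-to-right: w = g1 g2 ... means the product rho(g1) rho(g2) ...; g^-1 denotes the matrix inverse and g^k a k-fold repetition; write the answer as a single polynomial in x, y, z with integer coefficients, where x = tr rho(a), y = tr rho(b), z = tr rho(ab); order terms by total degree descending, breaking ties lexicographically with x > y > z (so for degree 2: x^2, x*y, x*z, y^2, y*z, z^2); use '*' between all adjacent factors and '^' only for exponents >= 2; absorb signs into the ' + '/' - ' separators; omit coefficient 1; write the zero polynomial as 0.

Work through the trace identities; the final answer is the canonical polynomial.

x^2*y*z - x*y^2 - x*z^2 + x

next, tr(b a^2) = tr(a)*tr(b a) - tr(b) = x*z - y
next, tr(a^2 b a) = tr(a)*tr(b a^2) - tr(b a) = x^2*z - x*y - z
next, tr(b a b a) = tr(b a)*tr(b a) - tr(1)   [split at repeated b] = z^2 - 2
tr(b a b) = tr(b)*tr(a b) - tr(a) = y*z - x
next, tr(a^2 b a b) = tr(a)*tr(b a b a) - tr(b a b) = x*z^2 - y*z - x
tr(b a b^-1 a^2) = tr(a^2 b a)*tr(b) - tr(a^2 b a b) = x^2*y*z - x*y^2 - x*z^2 + x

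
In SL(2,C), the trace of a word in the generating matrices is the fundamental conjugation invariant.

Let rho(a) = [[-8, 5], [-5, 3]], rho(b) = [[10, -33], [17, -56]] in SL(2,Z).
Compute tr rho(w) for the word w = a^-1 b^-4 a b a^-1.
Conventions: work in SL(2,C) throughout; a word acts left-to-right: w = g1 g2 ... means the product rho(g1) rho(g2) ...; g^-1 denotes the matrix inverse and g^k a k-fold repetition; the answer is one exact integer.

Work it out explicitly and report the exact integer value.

rho(a^-1) = [[3, -5], [5, -8]]
... * rho(b^-1) = [[-56, 33], [-17, 10]]  ->  [[-83, 49], [-144, 85]]
... * rho(b^-1) = [[-56, 33], [-17, 10]]  ->  [[3815, -2249], [6619, -3902]]
... * rho(b^-1) = [[-56, 33], [-17, 10]]  ->  [[-175407, 103405], [-304330, 179407]]
... * rho(b^-1) = [[-56, 33], [-17, 10]]  ->  [[8064907, -4754381], [13992561, -8248820]]
... * rho(a) = [[-8, 5], [-5, 3]]  ->  [[-40747351, 26061392], [-70696388, 45216345]]
... * rho(b) = [[10, -33], [17, -56]]  ->  [[35570154, -114775369], [61713985, -199134516]]
... * rho(a^-1) = [[3, -5], [5, -8]]  ->  [[-467166383, 740352182], [-810530625, 1284506203]]
tr = -467166383 + 1284506203 = 817339820

817339820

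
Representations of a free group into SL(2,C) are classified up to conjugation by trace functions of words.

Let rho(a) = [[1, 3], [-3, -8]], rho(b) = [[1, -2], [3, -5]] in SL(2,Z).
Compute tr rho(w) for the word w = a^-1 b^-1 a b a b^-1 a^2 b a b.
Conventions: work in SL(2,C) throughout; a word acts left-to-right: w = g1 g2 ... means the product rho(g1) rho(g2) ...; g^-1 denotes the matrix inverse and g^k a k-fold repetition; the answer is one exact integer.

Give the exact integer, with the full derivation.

1011466964

rho(a^-1) = [[-8, -3], [3, 1]]
... * rho(b^-1) = [[-5, 2], [-3, 1]]  ->  [[49, -19], [-18, 7]]
... * rho(a) = [[1, 3], [-3, -8]]  ->  [[106, 299], [-39, -110]]
... * rho(b) = [[1, -2], [3, -5]]  ->  [[1003, -1707], [-369, 628]]
... * rho(a) = [[1, 3], [-3, -8]]  ->  [[6124, 16665], [-2253, -6131]]
... * rho(b^-1) = [[-5, 2], [-3, 1]]  ->  [[-80615, 28913], [29658, -10637]]
... * rho(a) = [[1, 3], [-3, -8]]  ->  [[-167354, -473149], [61569, 174070]]
... * rho(a) = [[1, 3], [-3, -8]]  ->  [[1252093, 3283130], [-460641, -1207853]]
... * rho(b) = [[1, -2], [3, -5]]  ->  [[11101483, -18919836], [-4084200, 6960547]]
... * rho(a) = [[1, 3], [-3, -8]]  ->  [[67860991, 184663137], [-24965841, -67936976]]
... * rho(b) = [[1, -2], [3, -5]]  ->  [[621850402, -1059037667], [-228776769, 389616562]]
tr = 621850402 + 389616562 = 1011466964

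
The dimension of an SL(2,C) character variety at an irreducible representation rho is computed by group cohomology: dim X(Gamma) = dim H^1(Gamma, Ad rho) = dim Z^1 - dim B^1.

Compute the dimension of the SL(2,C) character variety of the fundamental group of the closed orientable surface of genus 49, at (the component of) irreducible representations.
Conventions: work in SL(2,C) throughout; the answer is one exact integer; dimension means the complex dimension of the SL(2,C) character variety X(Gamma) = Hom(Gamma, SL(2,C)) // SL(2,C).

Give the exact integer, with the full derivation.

The genus-49 surface group: 2g = 98 generators, one relator prod [a_i, b_i].
A cocycle assigns one sl_2 vector per generator subject to the relator condition d_2(z) = 0: dim of the unconstrained space is 3*2g = 294.
d_2 is surjective at irreducible rho (its cokernel H^2 is dual to H^0 = 0), so dim Z^1 = 294 - 3 = 291.
Coboundaries contribute dim B^1 = 3 (injective at irreducible rho).
dim X = dim H^1 = 291 - 3 = 288.

288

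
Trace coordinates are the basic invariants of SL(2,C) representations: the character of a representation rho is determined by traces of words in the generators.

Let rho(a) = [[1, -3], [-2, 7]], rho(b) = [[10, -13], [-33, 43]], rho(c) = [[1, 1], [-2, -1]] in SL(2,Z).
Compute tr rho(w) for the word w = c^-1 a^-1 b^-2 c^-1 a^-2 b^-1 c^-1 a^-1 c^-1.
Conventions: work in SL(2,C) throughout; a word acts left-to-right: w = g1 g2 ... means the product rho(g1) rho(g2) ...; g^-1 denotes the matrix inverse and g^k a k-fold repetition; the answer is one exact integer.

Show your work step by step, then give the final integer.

-188890571

rho(c^-1) = [[-1, -1], [2, 1]]
... * rho(a^-1) = [[7, 3], [2, 1]]  ->  [[-9, -4], [16, 7]]
... * rho(b^-1) = [[43, 13], [33, 10]]  ->  [[-519, -157], [919, 278]]
... * rho(b^-1) = [[43, 13], [33, 10]]  ->  [[-27498, -8317], [48691, 14727]]
... * rho(c^-1) = [[-1, -1], [2, 1]]  ->  [[10864, 19181], [-19237, -33964]]
... * rho(a^-1) = [[7, 3], [2, 1]]  ->  [[114410, 51773], [-202587, -91675]]
... * rho(a^-1) = [[7, 3], [2, 1]]  ->  [[904416, 395003], [-1601459, -699436]]
... * rho(b^-1) = [[43, 13], [33, 10]]  ->  [[51924987, 15707438], [-91944125, -27813327]]
... * rho(c^-1) = [[-1, -1], [2, 1]]  ->  [[-20510111, -36217549], [36317471, 64130798]]
... * rho(a^-1) = [[7, 3], [2, 1]]  ->  [[-216005875, -97747882], [382483893, 173083211]]
... * rho(c^-1) = [[-1, -1], [2, 1]]  ->  [[20510111, 118257993], [-36317471, -209400682]]
tr = 20510111 + -209400682 = -188890571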